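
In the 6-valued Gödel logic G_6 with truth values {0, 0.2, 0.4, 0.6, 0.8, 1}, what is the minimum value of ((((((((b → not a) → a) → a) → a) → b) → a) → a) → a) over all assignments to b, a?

0.00

The minimum is attained at b = 0, a = 0:
  not a: Gödel ¬ of 0 = 1 (operand is 0)
  (b → not a): 0 ≤ 1, so result = 1
  ((b → not a) → a): 1 > 0, so result = 0
  (((b → not a) → a) → a): 0 ≤ 0, so result = 1
  ((((b → not a) → a) → a) → a): 1 > 0, so result = 0
  (((((b → not a) → a) → a) → a) → b): 0 ≤ 0, so result = 1
  ((((((b → not a) → a) → a) → a) → b) → a): 1 > 0, so result = 0
  (((((((b → not a) → a) → a) → a) → b) → a) → a): 0 ≤ 0, so result = 1
  ((((((((b → not a) → a) → a) → a) → b) → a) → a) → a): 1 > 0, so result = 0
Checking all 36 assignments confirms none give a value below 0.00.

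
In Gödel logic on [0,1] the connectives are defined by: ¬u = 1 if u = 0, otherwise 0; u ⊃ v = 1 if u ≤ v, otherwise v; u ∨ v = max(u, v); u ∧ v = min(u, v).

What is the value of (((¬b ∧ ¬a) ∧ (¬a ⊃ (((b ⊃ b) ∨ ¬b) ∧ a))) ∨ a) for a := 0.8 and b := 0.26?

0.80

¬b: Gödel ¬ of 0.26 = 0 (operand ≠ 0)
¬a: Gödel ¬ of 0.8 = 0 (operand ≠ 0)
(¬b ∧ ¬a) = min(0, 0) = 0
¬a: Gödel ¬ of 0.8 = 0 (operand ≠ 0)
(b ⊃ b): 0.26 ≤ 0.26, so result = 1
¬b: Gödel ¬ of 0.26 = 0 (operand ≠ 0)
((b ⊃ b) ∨ ¬b) = max(1, 0) = 1
(((b ⊃ b) ∨ ¬b) ∧ a) = min(1, 0.8) = 0.8
(¬a ⊃ (((b ⊃ b) ∨ ¬b) ∧ a)): 0 ≤ 0.8, so result = 1
((¬b ∧ ¬a) ∧ (¬a ⊃ (((b ⊃ b) ∨ ¬b) ∧ a))) = min(0, 1) = 0
(((¬b ∧ ¬a) ∧ (¬a ⊃ (((b ⊃ b) ∨ ¬b) ∧ a))) ∨ a) = max(0, 0.8) = 0.8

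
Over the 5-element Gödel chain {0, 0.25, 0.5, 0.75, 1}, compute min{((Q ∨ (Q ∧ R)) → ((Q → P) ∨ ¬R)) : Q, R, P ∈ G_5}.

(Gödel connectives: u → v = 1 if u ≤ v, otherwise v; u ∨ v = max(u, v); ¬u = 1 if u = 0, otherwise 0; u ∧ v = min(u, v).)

0.00

The minimum is attained at Q = 0.25, R = 0.25, P = 0:
  (Q ∧ R) = min(0.25, 0.25) = 0.25
  (Q ∨ (Q ∧ R)) = max(0.25, 0.25) = 0.25
  (Q → P): 0.25 > 0, so result = 0
  ¬R: Gödel ¬ of 0.25 = 0 (operand ≠ 0)
  ((Q → P) ∨ ¬R) = max(0, 0) = 0
  ((Q ∨ (Q ∧ R)) → ((Q → P) ∨ ¬R)): 0.25 > 0, so result = 0
Checking all 125 assignments confirms none give a value below 0.00.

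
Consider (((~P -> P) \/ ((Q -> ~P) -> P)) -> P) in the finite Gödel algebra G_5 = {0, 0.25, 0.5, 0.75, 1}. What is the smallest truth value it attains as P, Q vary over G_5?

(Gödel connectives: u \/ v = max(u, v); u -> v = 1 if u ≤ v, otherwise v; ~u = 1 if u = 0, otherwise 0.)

0.25

The minimum is attained at P = 0.25, Q = 0:
  ~P: Gödel ¬ of 0.25 = 0 (operand ≠ 0)
  (~P -> P): 0 ≤ 0.25, so result = 1
  ~P: Gödel ¬ of 0.25 = 0 (operand ≠ 0)
  (Q -> ~P): 0 ≤ 0, so result = 1
  ((Q -> ~P) -> P): 1 > 0.25, so result = 0.25
  ((~P -> P) \/ ((Q -> ~P) -> P)) = max(1, 0.25) = 1
  (((~P -> P) \/ ((Q -> ~P) -> P)) -> P): 1 > 0.25, so result = 0.25
Checking all 25 assignments confirms none give a value below 0.25.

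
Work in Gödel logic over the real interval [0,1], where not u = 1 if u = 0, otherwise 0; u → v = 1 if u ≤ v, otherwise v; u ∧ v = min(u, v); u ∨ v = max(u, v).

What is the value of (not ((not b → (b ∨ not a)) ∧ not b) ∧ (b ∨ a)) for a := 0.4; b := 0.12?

0.40

not b: Gödel ¬ of 0.12 = 0 (operand ≠ 0)
not a: Gödel ¬ of 0.4 = 0 (operand ≠ 0)
(b ∨ not a) = max(0.12, 0) = 0.12
(not b → (b ∨ not a)): 0 ≤ 0.12, so result = 1
not b: Gödel ¬ of 0.12 = 0 (operand ≠ 0)
((not b → (b ∨ not a)) ∧ not b) = min(1, 0) = 0
not ((not b → (b ∨ not a)) ∧ not b): Gödel ¬ of 0 = 1 (operand is 0)
(b ∨ a) = max(0.12, 0.4) = 0.4
(not ((not b → (b ∨ not a)) ∧ not b) ∧ (b ∨ a)) = min(1, 0.4) = 0.4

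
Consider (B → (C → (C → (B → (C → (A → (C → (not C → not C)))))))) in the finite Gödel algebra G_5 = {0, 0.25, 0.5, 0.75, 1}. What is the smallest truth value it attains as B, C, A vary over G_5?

1.00

Every assignment gives 1. For instance at B = 0, C = 0, A = 0:
  not C: Gödel ¬ of 0 = 1 (operand is 0)
  not C: Gödel ¬ of 0 = 1 (operand is 0)
  (not C → not C): 1 ≤ 1, so result = 1
  (C → (not C → not C)): 0 ≤ 1, so result = 1
  (A → (C → (not C → not C))): 0 ≤ 1, so result = 1
  (C → (A → (C → (not C → not C)))): 0 ≤ 1, so result = 1
  (B → (C → (A → (C → (not C → not C))))): 0 ≤ 1, so result = 1
  (C → (B → (C → (A → (C → (not C → not C)))))): 0 ≤ 1, so result = 1
  (C → (C → (B → (C → (A → (C → (not C → not C))))))): 0 ≤ 1, so result = 1
  (B → (C → (C → (B → (C → (A → (C → (not C → not C)))))))): 0 ≤ 1, so result = 1
All 125 assignments give value 1 — the formula is a G_5-tautology.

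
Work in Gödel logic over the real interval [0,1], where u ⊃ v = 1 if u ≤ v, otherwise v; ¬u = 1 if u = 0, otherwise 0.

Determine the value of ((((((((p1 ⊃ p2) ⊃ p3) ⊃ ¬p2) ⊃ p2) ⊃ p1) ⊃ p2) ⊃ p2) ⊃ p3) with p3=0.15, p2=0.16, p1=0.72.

(p1 ⊃ p2): 0.72 > 0.16, so result = 0.16
((p1 ⊃ p2) ⊃ p3): 0.16 > 0.15, so result = 0.15
¬p2: Gödel ¬ of 0.16 = 0 (operand ≠ 0)
(((p1 ⊃ p2) ⊃ p3) ⊃ ¬p2): 0.15 > 0, so result = 0
((((p1 ⊃ p2) ⊃ p3) ⊃ ¬p2) ⊃ p2): 0 ≤ 0.16, so result = 1
(((((p1 ⊃ p2) ⊃ p3) ⊃ ¬p2) ⊃ p2) ⊃ p1): 1 > 0.72, so result = 0.72
((((((p1 ⊃ p2) ⊃ p3) ⊃ ¬p2) ⊃ p2) ⊃ p1) ⊃ p2): 0.72 > 0.16, so result = 0.16
(((((((p1 ⊃ p2) ⊃ p3) ⊃ ¬p2) ⊃ p2) ⊃ p1) ⊃ p2) ⊃ p2): 0.16 ≤ 0.16, so result = 1
((((((((p1 ⊃ p2) ⊃ p3) ⊃ ¬p2) ⊃ p2) ⊃ p1) ⊃ p2) ⊃ p2) ⊃ p3): 1 > 0.15, so result = 0.15

0.15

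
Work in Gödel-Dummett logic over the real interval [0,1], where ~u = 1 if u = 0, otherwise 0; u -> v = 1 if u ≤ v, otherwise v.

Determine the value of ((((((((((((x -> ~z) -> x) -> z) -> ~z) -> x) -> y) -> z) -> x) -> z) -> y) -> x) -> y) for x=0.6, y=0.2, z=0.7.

~z: Gödel ¬ of 0.7 = 0 (operand ≠ 0)
(x -> ~z): 0.6 > 0, so result = 0
((x -> ~z) -> x): 0 ≤ 0.6, so result = 1
(((x -> ~z) -> x) -> z): 1 > 0.7, so result = 0.7
~z: Gödel ¬ of 0.7 = 0 (operand ≠ 0)
((((x -> ~z) -> x) -> z) -> ~z): 0.7 > 0, so result = 0
(((((x -> ~z) -> x) -> z) -> ~z) -> x): 0 ≤ 0.6, so result = 1
((((((x -> ~z) -> x) -> z) -> ~z) -> x) -> y): 1 > 0.2, so result = 0.2
(((((((x -> ~z) -> x) -> z) -> ~z) -> x) -> y) -> z): 0.2 ≤ 0.7, so result = 1
((((((((x -> ~z) -> x) -> z) -> ~z) -> x) -> y) -> z) -> x): 1 > 0.6, so result = 0.6
(((((((((x -> ~z) -> x) -> z) -> ~z) -> x) -> y) -> z) -> x) -> z): 0.6 ≤ 0.7, so result = 1
((((((((((x -> ~z) -> x) -> z) -> ~z) -> x) -> y) -> z) -> x) -> z) -> y): 1 > 0.2, so result = 0.2
(((((((((((x -> ~z) -> x) -> z) -> ~z) -> x) -> y) -> z) -> x) -> z) -> y) -> x): 0.2 ≤ 0.6, so result = 1
((((((((((((x -> ~z) -> x) -> z) -> ~z) -> x) -> y) -> z) -> x) -> z) -> y) -> x) -> y): 1 > 0.2, so result = 0.2

0.20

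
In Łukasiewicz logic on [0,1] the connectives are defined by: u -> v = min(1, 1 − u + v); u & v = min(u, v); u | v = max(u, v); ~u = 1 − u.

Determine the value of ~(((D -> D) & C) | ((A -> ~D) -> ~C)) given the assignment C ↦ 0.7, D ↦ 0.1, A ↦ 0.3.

0.30

(D -> D): min(1, 1 − 0.1 + 0.1) = 1
((D -> D) & C) = min(1, 0.7) = 0.7
~D: Łukasiewicz ¬ gives 1 − 0.1 = 0.9
(A -> ~D): min(1, 1 − 0.3 + 0.9) = 1
~C: Łukasiewicz ¬ gives 1 − 0.7 = 0.3
((A -> ~D) -> ~C): min(1, 1 − 1 + 0.3) = 0.3
(((D -> D) & C) | ((A -> ~D) -> ~C)) = max(0.7, 0.3) = 0.7
~(((D -> D) & C) | ((A -> ~D) -> ~C)): Łukasiewicz ¬ gives 1 − 0.7 = 0.3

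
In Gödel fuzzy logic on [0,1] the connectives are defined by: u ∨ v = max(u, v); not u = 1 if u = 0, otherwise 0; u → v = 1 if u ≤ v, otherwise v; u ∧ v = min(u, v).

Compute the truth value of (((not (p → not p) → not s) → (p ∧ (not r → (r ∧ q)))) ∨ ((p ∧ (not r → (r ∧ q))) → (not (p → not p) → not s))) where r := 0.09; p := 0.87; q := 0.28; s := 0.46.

not p: Gödel ¬ of 0.87 = 0 (operand ≠ 0)
(p → not p): 0.87 > 0, so result = 0
not (p → not p): Gödel ¬ of 0 = 1 (operand is 0)
not s: Gödel ¬ of 0.46 = 0 (operand ≠ 0)
(not (p → not p) → not s): 1 > 0, so result = 0
not r: Gödel ¬ of 0.09 = 0 (operand ≠ 0)
(r ∧ q) = min(0.09, 0.28) = 0.09
(not r → (r ∧ q)): 0 ≤ 0.09, so result = 1
(p ∧ (not r → (r ∧ q))) = min(0.87, 1) = 0.87
((not (p → not p) → not s) → (p ∧ (not r → (r ∧ q)))): 0 ≤ 0.87, so result = 1
not r: Gödel ¬ of 0.09 = 0 (operand ≠ 0)
(r ∧ q) = min(0.09, 0.28) = 0.09
(not r → (r ∧ q)): 0 ≤ 0.09, so result = 1
(p ∧ (not r → (r ∧ q))) = min(0.87, 1) = 0.87
not p: Gödel ¬ of 0.87 = 0 (operand ≠ 0)
(p → not p): 0.87 > 0, so result = 0
not (p → not p): Gödel ¬ of 0 = 1 (operand is 0)
not s: Gödel ¬ of 0.46 = 0 (operand ≠ 0)
(not (p → not p) → not s): 1 > 0, so result = 0
((p ∧ (not r → (r ∧ q))) → (not (p → not p) → not s)): 0.87 > 0, so result = 0
(((not (p → not p) → not s) → (p ∧ (not r → (r ∧ q)))) ∨ ((p ∧ (not r → (r ∧ q))) → (not (p → not p) → not s))) = max(1, 0) = 1

1.00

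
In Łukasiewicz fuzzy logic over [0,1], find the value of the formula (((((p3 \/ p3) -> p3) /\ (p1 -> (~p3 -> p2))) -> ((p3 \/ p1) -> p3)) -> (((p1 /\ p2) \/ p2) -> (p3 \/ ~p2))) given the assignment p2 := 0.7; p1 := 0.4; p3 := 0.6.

(p3 \/ p3) = max(0.6, 0.6) = 0.6
((p3 \/ p3) -> p3): min(1, 1 − 0.6 + 0.6) = 1
~p3: Łukasiewicz ¬ gives 1 − 0.6 = 0.4
(~p3 -> p2): min(1, 1 − 0.4 + 0.7) = 1
(p1 -> (~p3 -> p2)): min(1, 1 − 0.4 + 1) = 1
(((p3 \/ p3) -> p3) /\ (p1 -> (~p3 -> p2))) = min(1, 1) = 1
(p3 \/ p1) = max(0.6, 0.4) = 0.6
((p3 \/ p1) -> p3): min(1, 1 − 0.6 + 0.6) = 1
((((p3 \/ p3) -> p3) /\ (p1 -> (~p3 -> p2))) -> ((p3 \/ p1) -> p3)): min(1, 1 − 1 + 1) = 1
(p1 /\ p2) = min(0.4, 0.7) = 0.4
((p1 /\ p2) \/ p2) = max(0.4, 0.7) = 0.7
~p2: Łukasiewicz ¬ gives 1 − 0.7 = 0.3
(p3 \/ ~p2) = max(0.6, 0.3) = 0.6
(((p1 /\ p2) \/ p2) -> (p3 \/ ~p2)): min(1, 1 − 0.7 + 0.6) = 0.9
(((((p3 \/ p3) -> p3) /\ (p1 -> (~p3 -> p2))) -> ((p3 \/ p1) -> p3)) -> (((p1 /\ p2) \/ p2) -> (p3 \/ ~p2))): min(1, 1 − 1 + 0.9) = 0.9

0.90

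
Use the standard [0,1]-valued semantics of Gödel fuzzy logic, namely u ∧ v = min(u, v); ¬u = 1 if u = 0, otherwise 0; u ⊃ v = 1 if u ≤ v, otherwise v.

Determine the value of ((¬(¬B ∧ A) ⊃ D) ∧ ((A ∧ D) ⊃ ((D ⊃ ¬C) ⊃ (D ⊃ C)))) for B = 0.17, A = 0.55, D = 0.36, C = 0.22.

¬B: Gödel ¬ of 0.17 = 0 (operand ≠ 0)
(¬B ∧ A) = min(0, 0.55) = 0
¬(¬B ∧ A): Gödel ¬ of 0 = 1 (operand is 0)
(¬(¬B ∧ A) ⊃ D): 1 > 0.36, so result = 0.36
(A ∧ D) = min(0.55, 0.36) = 0.36
¬C: Gödel ¬ of 0.22 = 0 (operand ≠ 0)
(D ⊃ ¬C): 0.36 > 0, so result = 0
(D ⊃ C): 0.36 > 0.22, so result = 0.22
((D ⊃ ¬C) ⊃ (D ⊃ C)): 0 ≤ 0.22, so result = 1
((A ∧ D) ⊃ ((D ⊃ ¬C) ⊃ (D ⊃ C))): 0.36 ≤ 1, so result = 1
((¬(¬B ∧ A) ⊃ D) ∧ ((A ∧ D) ⊃ ((D ⊃ ¬C) ⊃ (D ⊃ C)))) = min(0.36, 1) = 0.36

0.36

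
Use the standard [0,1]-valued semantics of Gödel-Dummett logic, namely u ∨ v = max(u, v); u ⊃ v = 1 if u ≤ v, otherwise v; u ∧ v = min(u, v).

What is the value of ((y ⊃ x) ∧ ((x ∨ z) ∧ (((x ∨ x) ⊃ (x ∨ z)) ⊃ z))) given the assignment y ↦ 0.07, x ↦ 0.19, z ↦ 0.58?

(y ⊃ x): 0.07 ≤ 0.19, so result = 1
(x ∨ z) = max(0.19, 0.58) = 0.58
(x ∨ x) = max(0.19, 0.19) = 0.19
(x ∨ z) = max(0.19, 0.58) = 0.58
((x ∨ x) ⊃ (x ∨ z)): 0.19 ≤ 0.58, so result = 1
(((x ∨ x) ⊃ (x ∨ z)) ⊃ z): 1 > 0.58, so result = 0.58
((x ∨ z) ∧ (((x ∨ x) ⊃ (x ∨ z)) ⊃ z)) = min(0.58, 0.58) = 0.58
((y ⊃ x) ∧ ((x ∨ z) ∧ (((x ∨ x) ⊃ (x ∨ z)) ⊃ z))) = min(1, 0.58) = 0.58

0.58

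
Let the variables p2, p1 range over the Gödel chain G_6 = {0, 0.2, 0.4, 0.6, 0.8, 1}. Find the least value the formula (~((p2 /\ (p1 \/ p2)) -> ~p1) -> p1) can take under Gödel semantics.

0.20

The minimum is attained at p2 = 0.2, p1 = 0.2:
  (p1 \/ p2) = max(0.2, 0.2) = 0.2
  (p2 /\ (p1 \/ p2)) = min(0.2, 0.2) = 0.2
  ~p1: Gödel ¬ of 0.2 = 0 (operand ≠ 0)
  ((p2 /\ (p1 \/ p2)) -> ~p1): 0.2 > 0, so result = 0
  ~((p2 /\ (p1 \/ p2)) -> ~p1): Gödel ¬ of 0 = 1 (operand is 0)
  (~((p2 /\ (p1 \/ p2)) -> ~p1) -> p1): 1 > 0.2, so result = 0.2
Checking all 36 assignments confirms none give a value below 0.20.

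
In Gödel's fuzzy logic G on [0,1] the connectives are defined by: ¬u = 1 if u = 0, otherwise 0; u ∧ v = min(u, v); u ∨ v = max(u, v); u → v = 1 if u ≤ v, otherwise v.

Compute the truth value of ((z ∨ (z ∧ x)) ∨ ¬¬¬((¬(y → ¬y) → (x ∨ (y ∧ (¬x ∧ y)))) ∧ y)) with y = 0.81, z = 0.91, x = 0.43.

(z ∧ x) = min(0.91, 0.43) = 0.43
(z ∨ (z ∧ x)) = max(0.91, 0.43) = 0.91
¬y: Gödel ¬ of 0.81 = 0 (operand ≠ 0)
(y → ¬y): 0.81 > 0, so result = 0
¬(y → ¬y): Gödel ¬ of 0 = 1 (operand is 0)
¬x: Gödel ¬ of 0.43 = 0 (operand ≠ 0)
(¬x ∧ y) = min(0, 0.81) = 0
(y ∧ (¬x ∧ y)) = min(0.81, 0) = 0
(x ∨ (y ∧ (¬x ∧ y))) = max(0.43, 0) = 0.43
(¬(y → ¬y) → (x ∨ (y ∧ (¬x ∧ y)))): 1 > 0.43, so result = 0.43
((¬(y → ¬y) → (x ∨ (y ∧ (¬x ∧ y)))) ∧ y) = min(0.43, 0.81) = 0.43
¬((¬(y → ¬y) → (x ∨ (y ∧ (¬x ∧ y)))) ∧ y): Gödel ¬ of 0.43 = 0 (operand ≠ 0)
¬¬((¬(y → ¬y) → (x ∨ (y ∧ (¬x ∧ y)))) ∧ y): Gödel ¬ of 0 = 1 (operand is 0)
¬¬¬((¬(y → ¬y) → (x ∨ (y ∧ (¬x ∧ y)))) ∧ y): Gödel ¬ of 1 = 0 (operand ≠ 0)
((z ∨ (z ∧ x)) ∨ ¬¬¬((¬(y → ¬y) → (x ∨ (y ∧ (¬x ∧ y)))) ∧ y)) = max(0.91, 0) = 0.91

0.91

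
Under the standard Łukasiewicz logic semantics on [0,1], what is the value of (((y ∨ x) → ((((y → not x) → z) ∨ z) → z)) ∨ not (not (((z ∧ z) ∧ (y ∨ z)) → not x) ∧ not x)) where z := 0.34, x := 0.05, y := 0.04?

(y ∨ x) = max(0.04, 0.05) = 0.05
not x: Łukasiewicz ¬ gives 1 − 0.05 = 0.95
(y → not x): min(1, 1 − 0.04 + 0.95) = 1
((y → not x) → z): min(1, 1 − 1 + 0.34) = 0.34
(((y → not x) → z) ∨ z) = max(0.34, 0.34) = 0.34
((((y → not x) → z) ∨ z) → z): min(1, 1 − 0.34 + 0.34) = 1
((y ∨ x) → ((((y → not x) → z) ∨ z) → z)): min(1, 1 − 0.05 + 1) = 1
(z ∧ z) = min(0.34, 0.34) = 0.34
(y ∨ z) = max(0.04, 0.34) = 0.34
((z ∧ z) ∧ (y ∨ z)) = min(0.34, 0.34) = 0.34
not x: Łukasiewicz ¬ gives 1 − 0.05 = 0.95
(((z ∧ z) ∧ (y ∨ z)) → not x): min(1, 1 − 0.34 + 0.95) = 1
not (((z ∧ z) ∧ (y ∨ z)) → not x): Łukasiewicz ¬ gives 1 − 1 = 0
not x: Łukasiewicz ¬ gives 1 − 0.05 = 0.95
(not (((z ∧ z) ∧ (y ∨ z)) → not x) ∧ not x) = min(0, 0.95) = 0
not (not (((z ∧ z) ∧ (y ∨ z)) → not x) ∧ not x): Łukasiewicz ¬ gives 1 − 0 = 1
(((y ∨ x) → ((((y → not x) → z) ∨ z) → z)) ∨ not (not (((z ∧ z) ∧ (y ∨ z)) → not x) ∧ not x)) = max(1, 1) = 1

1.00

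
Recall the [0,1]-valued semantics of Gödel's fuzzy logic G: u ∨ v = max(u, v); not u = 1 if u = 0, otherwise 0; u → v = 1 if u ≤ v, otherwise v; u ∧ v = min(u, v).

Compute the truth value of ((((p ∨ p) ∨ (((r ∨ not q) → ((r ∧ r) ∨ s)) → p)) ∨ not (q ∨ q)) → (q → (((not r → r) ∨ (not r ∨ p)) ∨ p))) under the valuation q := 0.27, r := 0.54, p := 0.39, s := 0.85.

1.00

(p ∨ p) = max(0.39, 0.39) = 0.39
not q: Gödel ¬ of 0.27 = 0 (operand ≠ 0)
(r ∨ not q) = max(0.54, 0) = 0.54
(r ∧ r) = min(0.54, 0.54) = 0.54
((r ∧ r) ∨ s) = max(0.54, 0.85) = 0.85
((r ∨ not q) → ((r ∧ r) ∨ s)): 0.54 ≤ 0.85, so result = 1
(((r ∨ not q) → ((r ∧ r) ∨ s)) → p): 1 > 0.39, so result = 0.39
((p ∨ p) ∨ (((r ∨ not q) → ((r ∧ r) ∨ s)) → p)) = max(0.39, 0.39) = 0.39
(q ∨ q) = max(0.27, 0.27) = 0.27
not (q ∨ q): Gödel ¬ of 0.27 = 0 (operand ≠ 0)
(((p ∨ p) ∨ (((r ∨ not q) → ((r ∧ r) ∨ s)) → p)) ∨ not (q ∨ q)) = max(0.39, 0) = 0.39
not r: Gödel ¬ of 0.54 = 0 (operand ≠ 0)
(not r → r): 0 ≤ 0.54, so result = 1
not r: Gödel ¬ of 0.54 = 0 (operand ≠ 0)
(not r ∨ p) = max(0, 0.39) = 0.39
((not r → r) ∨ (not r ∨ p)) = max(1, 0.39) = 1
(((not r → r) ∨ (not r ∨ p)) ∨ p) = max(1, 0.39) = 1
(q → (((not r → r) ∨ (not r ∨ p)) ∨ p)): 0.27 ≤ 1, so result = 1
((((p ∨ p) ∨ (((r ∨ not q) → ((r ∧ r) ∨ s)) → p)) ∨ not (q ∨ q)) → (q → (((not r → r) ∨ (not r ∨ p)) ∨ p))): 0.39 ≤ 1, so result = 1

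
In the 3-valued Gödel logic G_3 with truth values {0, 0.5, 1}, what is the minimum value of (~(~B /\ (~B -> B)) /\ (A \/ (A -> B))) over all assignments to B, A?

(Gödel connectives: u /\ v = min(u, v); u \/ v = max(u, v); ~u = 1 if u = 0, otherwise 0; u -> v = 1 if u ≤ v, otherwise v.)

The minimum is attained at B = 0, A = 0.5:
  ~B: Gödel ¬ of 0 = 1 (operand is 0)
  ~B: Gödel ¬ of 0 = 1 (operand is 0)
  (~B -> B): 1 > 0, so result = 0
  (~B /\ (~B -> B)) = min(1, 0) = 0
  ~(~B /\ (~B -> B)): Gödel ¬ of 0 = 1 (operand is 0)
  (A -> B): 0.5 > 0, so result = 0
  (A \/ (A -> B)) = max(0.5, 0) = 0.5
  (~(~B /\ (~B -> B)) /\ (A \/ (A -> B))) = min(1, 0.5) = 0.5
Checking all 9 assignments confirms none give a value below 0.50.

0.50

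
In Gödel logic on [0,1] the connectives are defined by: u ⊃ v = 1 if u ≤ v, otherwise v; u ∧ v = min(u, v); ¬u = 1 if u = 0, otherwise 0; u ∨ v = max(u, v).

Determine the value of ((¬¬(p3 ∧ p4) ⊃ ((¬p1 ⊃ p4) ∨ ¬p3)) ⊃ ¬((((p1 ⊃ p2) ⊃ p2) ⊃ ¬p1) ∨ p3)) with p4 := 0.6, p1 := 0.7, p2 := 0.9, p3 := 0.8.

0.00

(p3 ∧ p4) = min(0.8, 0.6) = 0.6
¬(p3 ∧ p4): Gödel ¬ of 0.6 = 0 (operand ≠ 0)
¬¬(p3 ∧ p4): Gödel ¬ of 0 = 1 (operand is 0)
¬p1: Gödel ¬ of 0.7 = 0 (operand ≠ 0)
(¬p1 ⊃ p4): 0 ≤ 0.6, so result = 1
¬p3: Gödel ¬ of 0.8 = 0 (operand ≠ 0)
((¬p1 ⊃ p4) ∨ ¬p3) = max(1, 0) = 1
(¬¬(p3 ∧ p4) ⊃ ((¬p1 ⊃ p4) ∨ ¬p3)): 1 ≤ 1, so result = 1
(p1 ⊃ p2): 0.7 ≤ 0.9, so result = 1
((p1 ⊃ p2) ⊃ p2): 1 > 0.9, so result = 0.9
¬p1: Gödel ¬ of 0.7 = 0 (operand ≠ 0)
(((p1 ⊃ p2) ⊃ p2) ⊃ ¬p1): 0.9 > 0, so result = 0
((((p1 ⊃ p2) ⊃ p2) ⊃ ¬p1) ∨ p3) = max(0, 0.8) = 0.8
¬((((p1 ⊃ p2) ⊃ p2) ⊃ ¬p1) ∨ p3): Gödel ¬ of 0.8 = 0 (operand ≠ 0)
((¬¬(p3 ∧ p4) ⊃ ((¬p1 ⊃ p4) ∨ ¬p3)) ⊃ ¬((((p1 ⊃ p2) ⊃ p2) ⊃ ¬p1) ∨ p3)): 1 > 0, so result = 0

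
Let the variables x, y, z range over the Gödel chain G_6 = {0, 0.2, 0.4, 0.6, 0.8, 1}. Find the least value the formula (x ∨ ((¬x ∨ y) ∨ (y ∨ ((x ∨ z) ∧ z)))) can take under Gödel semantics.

0.20

The minimum is attained at x = 0.2, y = 0, z = 0:
  ¬x: Gödel ¬ of 0.2 = 0 (operand ≠ 0)
  (¬x ∨ y) = max(0, 0) = 0
  (x ∨ z) = max(0.2, 0) = 0.2
  ((x ∨ z) ∧ z) = min(0.2, 0) = 0
  (y ∨ ((x ∨ z) ∧ z)) = max(0, 0) = 0
  ((¬x ∨ y) ∨ (y ∨ ((x ∨ z) ∧ z))) = max(0, 0) = 0
  (x ∨ ((¬x ∨ y) ∨ (y ∨ ((x ∨ z) ∧ z)))) = max(0.2, 0) = 0.2
Checking all 216 assignments confirms none give a value below 0.20.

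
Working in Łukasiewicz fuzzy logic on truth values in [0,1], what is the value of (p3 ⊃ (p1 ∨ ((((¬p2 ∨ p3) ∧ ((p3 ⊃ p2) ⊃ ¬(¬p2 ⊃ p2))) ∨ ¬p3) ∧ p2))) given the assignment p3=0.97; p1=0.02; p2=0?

¬p2: Łukasiewicz ¬ gives 1 − 0 = 1
(¬p2 ∨ p3) = max(1, 0.97) = 1
(p3 ⊃ p2): min(1, 1 − 0.97 + 0) = 0.03
¬p2: Łukasiewicz ¬ gives 1 − 0 = 1
(¬p2 ⊃ p2): min(1, 1 − 1 + 0) = 0
¬(¬p2 ⊃ p2): Łukasiewicz ¬ gives 1 − 0 = 1
((p3 ⊃ p2) ⊃ ¬(¬p2 ⊃ p2)): min(1, 1 − 0.03 + 1) = 1
((¬p2 ∨ p3) ∧ ((p3 ⊃ p2) ⊃ ¬(¬p2 ⊃ p2))) = min(1, 1) = 1
¬p3: Łukasiewicz ¬ gives 1 − 0.97 = 0.03
(((¬p2 ∨ p3) ∧ ((p3 ⊃ p2) ⊃ ¬(¬p2 ⊃ p2))) ∨ ¬p3) = max(1, 0.03) = 1
((((¬p2 ∨ p3) ∧ ((p3 ⊃ p2) ⊃ ¬(¬p2 ⊃ p2))) ∨ ¬p3) ∧ p2) = min(1, 0) = 0
(p1 ∨ ((((¬p2 ∨ p3) ∧ ((p3 ⊃ p2) ⊃ ¬(¬p2 ⊃ p2))) ∨ ¬p3) ∧ p2)) = max(0.02, 0) = 0.02
(p3 ⊃ (p1 ∨ ((((¬p2 ∨ p3) ∧ ((p3 ⊃ p2) ⊃ ¬(¬p2 ⊃ p2))) ∨ ¬p3) ∧ p2))): min(1, 1 − 0.97 + 0.02) = 0.05

0.05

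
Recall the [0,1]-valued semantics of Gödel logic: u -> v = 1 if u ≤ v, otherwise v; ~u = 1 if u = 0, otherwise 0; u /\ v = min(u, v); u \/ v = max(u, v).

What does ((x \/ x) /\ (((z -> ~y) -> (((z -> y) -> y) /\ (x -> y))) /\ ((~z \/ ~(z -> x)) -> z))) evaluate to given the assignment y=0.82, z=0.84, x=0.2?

0.20

(x \/ x) = max(0.2, 0.2) = 0.2
~y: Gödel ¬ of 0.82 = 0 (operand ≠ 0)
(z -> ~y): 0.84 > 0, so result = 0
(z -> y): 0.84 > 0.82, so result = 0.82
((z -> y) -> y): 0.82 ≤ 0.82, so result = 1
(x -> y): 0.2 ≤ 0.82, so result = 1
(((z -> y) -> y) /\ (x -> y)) = min(1, 1) = 1
((z -> ~y) -> (((z -> y) -> y) /\ (x -> y))): 0 ≤ 1, so result = 1
~z: Gödel ¬ of 0.84 = 0 (operand ≠ 0)
(z -> x): 0.84 > 0.2, so result = 0.2
~(z -> x): Gödel ¬ of 0.2 = 0 (operand ≠ 0)
(~z \/ ~(z -> x)) = max(0, 0) = 0
((~z \/ ~(z -> x)) -> z): 0 ≤ 0.84, so result = 1
(((z -> ~y) -> (((z -> y) -> y) /\ (x -> y))) /\ ((~z \/ ~(z -> x)) -> z)) = min(1, 1) = 1
((x \/ x) /\ (((z -> ~y) -> (((z -> y) -> y) /\ (x -> y))) /\ ((~z \/ ~(z -> x)) -> z))) = min(0.2, 1) = 0.2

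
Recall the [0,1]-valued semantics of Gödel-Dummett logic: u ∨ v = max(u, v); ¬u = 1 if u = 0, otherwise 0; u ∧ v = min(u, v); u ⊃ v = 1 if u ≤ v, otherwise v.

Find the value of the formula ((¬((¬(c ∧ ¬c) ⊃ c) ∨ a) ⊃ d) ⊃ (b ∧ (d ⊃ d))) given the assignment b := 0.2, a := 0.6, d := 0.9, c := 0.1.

¬c: Gödel ¬ of 0.1 = 0 (operand ≠ 0)
(c ∧ ¬c) = min(0.1, 0) = 0
¬(c ∧ ¬c): Gödel ¬ of 0 = 1 (operand is 0)
(¬(c ∧ ¬c) ⊃ c): 1 > 0.1, so result = 0.1
((¬(c ∧ ¬c) ⊃ c) ∨ a) = max(0.1, 0.6) = 0.6
¬((¬(c ∧ ¬c) ⊃ c) ∨ a): Gödel ¬ of 0.6 = 0 (operand ≠ 0)
(¬((¬(c ∧ ¬c) ⊃ c) ∨ a) ⊃ d): 0 ≤ 0.9, so result = 1
(d ⊃ d): 0.9 ≤ 0.9, so result = 1
(b ∧ (d ⊃ d)) = min(0.2, 1) = 0.2
((¬((¬(c ∧ ¬c) ⊃ c) ∨ a) ⊃ d) ⊃ (b ∧ (d ⊃ d))): 1 > 0.2, so result = 0.2

0.20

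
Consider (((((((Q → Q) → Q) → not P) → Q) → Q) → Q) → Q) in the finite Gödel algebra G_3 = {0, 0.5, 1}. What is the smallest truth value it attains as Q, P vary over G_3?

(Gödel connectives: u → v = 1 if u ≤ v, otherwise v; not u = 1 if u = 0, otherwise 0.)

0.50

The minimum is attained at Q = 0.5, P = 0.5:
  (Q → Q): 0.5 ≤ 0.5, so result = 1
  ((Q → Q) → Q): 1 > 0.5, so result = 0.5
  not P: Gödel ¬ of 0.5 = 0 (operand ≠ 0)
  (((Q → Q) → Q) → not P): 0.5 > 0, so result = 0
  ((((Q → Q) → Q) → not P) → Q): 0 ≤ 0.5, so result = 1
  (((((Q → Q) → Q) → not P) → Q) → Q): 1 > 0.5, so result = 0.5
  ((((((Q → Q) → Q) → not P) → Q) → Q) → Q): 0.5 ≤ 0.5, so result = 1
  (((((((Q → Q) → Q) → not P) → Q) → Q) → Q) → Q): 1 > 0.5, so result = 0.5
Checking all 9 assignments confirms none give a value below 0.50.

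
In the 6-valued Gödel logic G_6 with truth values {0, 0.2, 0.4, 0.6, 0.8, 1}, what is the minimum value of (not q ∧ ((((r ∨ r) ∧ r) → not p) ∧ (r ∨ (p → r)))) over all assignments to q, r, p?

The minimum is attained at q = 0, r = 0, p = 0.2:
  not q: Gödel ¬ of 0 = 1 (operand is 0)
  (r ∨ r) = max(0, 0) = 0
  ((r ∨ r) ∧ r) = min(0, 0) = 0
  not p: Gödel ¬ of 0.2 = 0 (operand ≠ 0)
  (((r ∨ r) ∧ r) → not p): 0 ≤ 0, so result = 1
  (p → r): 0.2 > 0, so result = 0
  (r ∨ (p → r)) = max(0, 0) = 0
  ((((r ∨ r) ∧ r) → not p) ∧ (r ∨ (p → r))) = min(1, 0) = 0
  (not q ∧ ((((r ∨ r) ∧ r) → not p) ∧ (r ∨ (p → r)))) = min(1, 0) = 0
Checking all 216 assignments confirms none give a value below 0.00.

0.00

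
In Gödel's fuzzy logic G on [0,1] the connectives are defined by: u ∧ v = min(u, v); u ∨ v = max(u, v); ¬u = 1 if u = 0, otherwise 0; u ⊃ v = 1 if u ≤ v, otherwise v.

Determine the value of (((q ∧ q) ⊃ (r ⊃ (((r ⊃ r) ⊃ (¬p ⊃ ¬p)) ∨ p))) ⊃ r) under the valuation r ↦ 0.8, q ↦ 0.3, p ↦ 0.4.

(q ∧ q) = min(0.3, 0.3) = 0.3
(r ⊃ r): 0.8 ≤ 0.8, so result = 1
¬p: Gödel ¬ of 0.4 = 0 (operand ≠ 0)
¬p: Gödel ¬ of 0.4 = 0 (operand ≠ 0)
(¬p ⊃ ¬p): 0 ≤ 0, so result = 1
((r ⊃ r) ⊃ (¬p ⊃ ¬p)): 1 ≤ 1, so result = 1
(((r ⊃ r) ⊃ (¬p ⊃ ¬p)) ∨ p) = max(1, 0.4) = 1
(r ⊃ (((r ⊃ r) ⊃ (¬p ⊃ ¬p)) ∨ p)): 0.8 ≤ 1, so result = 1
((q ∧ q) ⊃ (r ⊃ (((r ⊃ r) ⊃ (¬p ⊃ ¬p)) ∨ p))): 0.3 ≤ 1, so result = 1
(((q ∧ q) ⊃ (r ⊃ (((r ⊃ r) ⊃ (¬p ⊃ ¬p)) ∨ p))) ⊃ r): 1 > 0.8, so result = 0.8

0.80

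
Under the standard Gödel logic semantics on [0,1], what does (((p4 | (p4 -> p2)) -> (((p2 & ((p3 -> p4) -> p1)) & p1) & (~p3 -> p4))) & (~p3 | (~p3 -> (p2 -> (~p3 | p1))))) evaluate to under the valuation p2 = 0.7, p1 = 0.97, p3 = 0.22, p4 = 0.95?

(p4 -> p2): 0.95 > 0.7, so result = 0.7
(p4 | (p4 -> p2)) = max(0.95, 0.7) = 0.95
(p3 -> p4): 0.22 ≤ 0.95, so result = 1
((p3 -> p4) -> p1): 1 > 0.97, so result = 0.97
(p2 & ((p3 -> p4) -> p1)) = min(0.7, 0.97) = 0.7
((p2 & ((p3 -> p4) -> p1)) & p1) = min(0.7, 0.97) = 0.7
~p3: Gödel ¬ of 0.22 = 0 (operand ≠ 0)
(~p3 -> p4): 0 ≤ 0.95, so result = 1
(((p2 & ((p3 -> p4) -> p1)) & p1) & (~p3 -> p4)) = min(0.7, 1) = 0.7
((p4 | (p4 -> p2)) -> (((p2 & ((p3 -> p4) -> p1)) & p1) & (~p3 -> p4))): 0.95 > 0.7, so result = 0.7
~p3: Gödel ¬ of 0.22 = 0 (operand ≠ 0)
~p3: Gödel ¬ of 0.22 = 0 (operand ≠ 0)
~p3: Gödel ¬ of 0.22 = 0 (operand ≠ 0)
(~p3 | p1) = max(0, 0.97) = 0.97
(p2 -> (~p3 | p1)): 0.7 ≤ 0.97, so result = 1
(~p3 -> (p2 -> (~p3 | p1))): 0 ≤ 1, so result = 1
(~p3 | (~p3 -> (p2 -> (~p3 | p1)))) = max(0, 1) = 1
(((p4 | (p4 -> p2)) -> (((p2 & ((p3 -> p4) -> p1)) & p1) & (~p3 -> p4))) & (~p3 | (~p3 -> (p2 -> (~p3 | p1))))) = min(0.7, 1) = 0.7

0.70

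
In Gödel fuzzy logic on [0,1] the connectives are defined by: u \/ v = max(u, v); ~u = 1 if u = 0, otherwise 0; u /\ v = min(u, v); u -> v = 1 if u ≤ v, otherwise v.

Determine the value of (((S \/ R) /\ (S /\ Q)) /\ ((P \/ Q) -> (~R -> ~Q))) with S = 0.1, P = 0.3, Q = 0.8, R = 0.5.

(S \/ R) = max(0.1, 0.5) = 0.5
(S /\ Q) = min(0.1, 0.8) = 0.1
((S \/ R) /\ (S /\ Q)) = min(0.5, 0.1) = 0.1
(P \/ Q) = max(0.3, 0.8) = 0.8
~R: Gödel ¬ of 0.5 = 0 (operand ≠ 0)
~Q: Gödel ¬ of 0.8 = 0 (operand ≠ 0)
(~R -> ~Q): 0 ≤ 0, so result = 1
((P \/ Q) -> (~R -> ~Q)): 0.8 ≤ 1, so result = 1
(((S \/ R) /\ (S /\ Q)) /\ ((P \/ Q) -> (~R -> ~Q))) = min(0.1, 1) = 0.1

0.10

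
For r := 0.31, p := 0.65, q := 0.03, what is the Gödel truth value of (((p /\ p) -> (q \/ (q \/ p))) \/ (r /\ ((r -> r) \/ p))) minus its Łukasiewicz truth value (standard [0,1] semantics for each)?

0.00

Gödel evaluation:
  (p /\ p) = min(0.65, 0.65) = 0.65
  (q \/ p) = max(0.03, 0.65) = 0.65
  (q \/ (q \/ p)) = max(0.03, 0.65) = 0.65
  ((p /\ p) -> (q \/ (q \/ p))): 0.65 ≤ 0.65, so result = 1
  (r -> r): 0.31 ≤ 0.31, so result = 1
  ((r -> r) \/ p) = max(1, 0.65) = 1
  (r /\ ((r -> r) \/ p)) = min(0.31, 1) = 0.31
  (((p /\ p) -> (q \/ (q \/ p))) \/ (r /\ ((r -> r) \/ p))) = max(1, 0.31) = 1
  Gödel value = 1
Łukasiewicz evaluation:
  (p /\ p) = min(0.65, 0.65) = 0.65
  (q \/ p) = max(0.03, 0.65) = 0.65
  (q \/ (q \/ p)) = max(0.03, 0.65) = 0.65
  ((p /\ p) -> (q \/ (q \/ p))): min(1, 1 − 0.65 + 0.65) = 1
  (r -> r): min(1, 1 − 0.31 + 0.31) = 1
  ((r -> r) \/ p) = max(1, 0.65) = 1
  (r /\ ((r -> r) \/ p)) = min(0.31, 1) = 0.31
  (((p /\ p) -> (q \/ (q \/ p))) \/ (r /\ ((r -> r) \/ p))) = max(1, 0.31) = 1
  Łukasiewicz value = 1
Difference: 1 − 1 = 0.00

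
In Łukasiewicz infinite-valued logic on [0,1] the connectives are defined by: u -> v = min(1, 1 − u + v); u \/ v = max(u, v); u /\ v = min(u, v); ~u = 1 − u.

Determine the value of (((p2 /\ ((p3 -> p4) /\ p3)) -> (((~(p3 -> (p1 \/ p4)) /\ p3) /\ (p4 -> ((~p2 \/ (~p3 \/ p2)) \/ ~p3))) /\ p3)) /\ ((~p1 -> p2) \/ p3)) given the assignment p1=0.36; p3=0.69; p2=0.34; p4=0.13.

0.70

(p3 -> p4): min(1, 1 − 0.69 + 0.13) = 0.44
((p3 -> p4) /\ p3) = min(0.44, 0.69) = 0.44
(p2 /\ ((p3 -> p4) /\ p3)) = min(0.34, 0.44) = 0.34
(p1 \/ p4) = max(0.36, 0.13) = 0.36
(p3 -> (p1 \/ p4)): min(1, 1 − 0.69 + 0.36) = 0.67
~(p3 -> (p1 \/ p4)): Łukasiewicz ¬ gives 1 − 0.67 = 0.33
(~(p3 -> (p1 \/ p4)) /\ p3) = min(0.33, 0.69) = 0.33
~p2: Łukasiewicz ¬ gives 1 − 0.34 = 0.66
~p3: Łukasiewicz ¬ gives 1 − 0.69 = 0.31
(~p3 \/ p2) = max(0.31, 0.34) = 0.34
(~p2 \/ (~p3 \/ p2)) = max(0.66, 0.34) = 0.66
~p3: Łukasiewicz ¬ gives 1 − 0.69 = 0.31
((~p2 \/ (~p3 \/ p2)) \/ ~p3) = max(0.66, 0.31) = 0.66
(p4 -> ((~p2 \/ (~p3 \/ p2)) \/ ~p3)): min(1, 1 − 0.13 + 0.66) = 1
((~(p3 -> (p1 \/ p4)) /\ p3) /\ (p4 -> ((~p2 \/ (~p3 \/ p2)) \/ ~p3))) = min(0.33, 1) = 0.33
(((~(p3 -> (p1 \/ p4)) /\ p3) /\ (p4 -> ((~p2 \/ (~p3 \/ p2)) \/ ~p3))) /\ p3) = min(0.33, 0.69) = 0.33
((p2 /\ ((p3 -> p4) /\ p3)) -> (((~(p3 -> (p1 \/ p4)) /\ p3) /\ (p4 -> ((~p2 \/ (~p3 \/ p2)) \/ ~p3))) /\ p3)): min(1, 1 − 0.34 + 0.33) = 0.99
~p1: Łukasiewicz ¬ gives 1 − 0.36 = 0.64
(~p1 -> p2): min(1, 1 − 0.64 + 0.34) = 0.7
((~p1 -> p2) \/ p3) = max(0.7, 0.69) = 0.7
(((p2 /\ ((p3 -> p4) /\ p3)) -> (((~(p3 -> (p1 \/ p4)) /\ p3) /\ (p4 -> ((~p2 \/ (~p3 \/ p2)) \/ ~p3))) /\ p3)) /\ ((~p1 -> p2) \/ p3)) = min(0.99, 0.7) = 0.7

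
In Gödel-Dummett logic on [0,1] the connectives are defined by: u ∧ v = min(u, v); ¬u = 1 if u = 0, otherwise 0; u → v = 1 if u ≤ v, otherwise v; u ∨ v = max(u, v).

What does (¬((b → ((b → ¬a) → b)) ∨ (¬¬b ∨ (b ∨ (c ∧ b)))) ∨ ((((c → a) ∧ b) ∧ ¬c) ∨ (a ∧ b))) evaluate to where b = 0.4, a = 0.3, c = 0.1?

0.30

¬a: Gödel ¬ of 0.3 = 0 (operand ≠ 0)
(b → ¬a): 0.4 > 0, so result = 0
((b → ¬a) → b): 0 ≤ 0.4, so result = 1
(b → ((b → ¬a) → b)): 0.4 ≤ 1, so result = 1
¬b: Gödel ¬ of 0.4 = 0 (operand ≠ 0)
¬¬b: Gödel ¬ of 0 = 1 (operand is 0)
(c ∧ b) = min(0.1, 0.4) = 0.1
(b ∨ (c ∧ b)) = max(0.4, 0.1) = 0.4
(¬¬b ∨ (b ∨ (c ∧ b))) = max(1, 0.4) = 1
((b → ((b → ¬a) → b)) ∨ (¬¬b ∨ (b ∨ (c ∧ b)))) = max(1, 1) = 1
¬((b → ((b → ¬a) → b)) ∨ (¬¬b ∨ (b ∨ (c ∧ b)))): Gödel ¬ of 1 = 0 (operand ≠ 0)
(c → a): 0.1 ≤ 0.3, so result = 1
((c → a) ∧ b) = min(1, 0.4) = 0.4
¬c: Gödel ¬ of 0.1 = 0 (operand ≠ 0)
(((c → a) ∧ b) ∧ ¬c) = min(0.4, 0) = 0
(a ∧ b) = min(0.3, 0.4) = 0.3
((((c → a) ∧ b) ∧ ¬c) ∨ (a ∧ b)) = max(0, 0.3) = 0.3
(¬((b → ((b → ¬a) → b)) ∨ (¬¬b ∨ (b ∨ (c ∧ b)))) ∨ ((((c → a) ∧ b) ∧ ¬c) ∨ (a ∧ b))) = max(0, 0.3) = 0.3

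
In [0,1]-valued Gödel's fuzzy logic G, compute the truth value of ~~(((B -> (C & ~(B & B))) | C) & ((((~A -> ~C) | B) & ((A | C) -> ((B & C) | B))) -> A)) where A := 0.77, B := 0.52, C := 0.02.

(B & B) = min(0.52, 0.52) = 0.52
~(B & B): Gödel ¬ of 0.52 = 0 (operand ≠ 0)
(C & ~(B & B)) = min(0.02, 0) = 0
(B -> (C & ~(B & B))): 0.52 > 0, so result = 0
((B -> (C & ~(B & B))) | C) = max(0, 0.02) = 0.02
~A: Gödel ¬ of 0.77 = 0 (operand ≠ 0)
~C: Gödel ¬ of 0.02 = 0 (operand ≠ 0)
(~A -> ~C): 0 ≤ 0, so result = 1
((~A -> ~C) | B) = max(1, 0.52) = 1
(A | C) = max(0.77, 0.02) = 0.77
(B & C) = min(0.52, 0.02) = 0.02
((B & C) | B) = max(0.02, 0.52) = 0.52
((A | C) -> ((B & C) | B)): 0.77 > 0.52, so result = 0.52
(((~A -> ~C) | B) & ((A | C) -> ((B & C) | B))) = min(1, 0.52) = 0.52
((((~A -> ~C) | B) & ((A | C) -> ((B & C) | B))) -> A): 0.52 ≤ 0.77, so result = 1
(((B -> (C & ~(B & B))) | C) & ((((~A -> ~C) | B) & ((A | C) -> ((B & C) | B))) -> A)) = min(0.02, 1) = 0.02
~(((B -> (C & ~(B & B))) | C) & ((((~A -> ~C) | B) & ((A | C) -> ((B & C) | B))) -> A)): Gödel ¬ of 0.02 = 0 (operand ≠ 0)
~~(((B -> (C & ~(B & B))) | C) & ((((~A -> ~C) | B) & ((A | C) -> ((B & C) | B))) -> A)): Gödel ¬ of 0 = 1 (operand is 0)

1.00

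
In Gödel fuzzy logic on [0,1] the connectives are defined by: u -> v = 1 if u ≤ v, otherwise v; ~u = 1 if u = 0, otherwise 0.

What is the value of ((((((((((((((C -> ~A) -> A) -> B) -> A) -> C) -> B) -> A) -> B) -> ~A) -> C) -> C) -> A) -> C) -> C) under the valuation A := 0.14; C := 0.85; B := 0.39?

0.85

~A: Gödel ¬ of 0.14 = 0 (operand ≠ 0)
(C -> ~A): 0.85 > 0, so result = 0
((C -> ~A) -> A): 0 ≤ 0.14, so result = 1
(((C -> ~A) -> A) -> B): 1 > 0.39, so result = 0.39
((((C -> ~A) -> A) -> B) -> A): 0.39 > 0.14, so result = 0.14
(((((C -> ~A) -> A) -> B) -> A) -> C): 0.14 ≤ 0.85, so result = 1
((((((C -> ~A) -> A) -> B) -> A) -> C) -> B): 1 > 0.39, so result = 0.39
(((((((C -> ~A) -> A) -> B) -> A) -> C) -> B) -> A): 0.39 > 0.14, so result = 0.14
((((((((C -> ~A) -> A) -> B) -> A) -> C) -> B) -> A) -> B): 0.14 ≤ 0.39, so result = 1
~A: Gödel ¬ of 0.14 = 0 (operand ≠ 0)
(((((((((C -> ~A) -> A) -> B) -> A) -> C) -> B) -> A) -> B) -> ~A): 1 > 0, so result = 0
((((((((((C -> ~A) -> A) -> B) -> A) -> C) -> B) -> A) -> B) -> ~A) -> C): 0 ≤ 0.85, so result = 1
(((((((((((C -> ~A) -> A) -> B) -> A) -> C) -> B) -> A) -> B) -> ~A) -> C) -> C): 1 > 0.85, so result = 0.85
((((((((((((C -> ~A) -> A) -> B) -> A) -> C) -> B) -> A) -> B) -> ~A) -> C) -> C) -> A): 0.85 > 0.14, so result = 0.14
(((((((((((((C -> ~A) -> A) -> B) -> A) -> C) -> B) -> A) -> B) -> ~A) -> C) -> C) -> A) -> C): 0.14 ≤ 0.85, so result = 1
((((((((((((((C -> ~A) -> A) -> B) -> A) -> C) -> B) -> A) -> B) -> ~A) -> C) -> C) -> A) -> C) -> C): 1 > 0.85, so result = 0.85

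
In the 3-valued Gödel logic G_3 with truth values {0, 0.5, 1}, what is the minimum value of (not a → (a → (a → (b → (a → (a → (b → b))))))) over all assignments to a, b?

Every assignment gives 1. For instance at a = 0, b = 0:
  not a: Gödel ¬ of 0 = 1 (operand is 0)
  (b → b): 0 ≤ 0, so result = 1
  (a → (b → b)): 0 ≤ 1, so result = 1
  (a → (a → (b → b))): 0 ≤ 1, so result = 1
  (b → (a → (a → (b → b)))): 0 ≤ 1, so result = 1
  (a → (b → (a → (a → (b → b))))): 0 ≤ 1, so result = 1
  (a → (a → (b → (a → (a → (b → b)))))): 0 ≤ 1, so result = 1
  (not a → (a → (a → (b → (a → (a → (b → b))))))): 1 ≤ 1, so result = 1
All 9 assignments give value 1 — the formula is a G_3-tautology.

1.00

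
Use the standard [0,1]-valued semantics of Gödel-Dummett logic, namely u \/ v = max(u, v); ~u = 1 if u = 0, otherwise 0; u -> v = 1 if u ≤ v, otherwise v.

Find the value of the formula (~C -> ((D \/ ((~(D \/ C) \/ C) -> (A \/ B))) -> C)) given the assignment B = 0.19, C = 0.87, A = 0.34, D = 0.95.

~C: Gödel ¬ of 0.87 = 0 (operand ≠ 0)
(D \/ C) = max(0.95, 0.87) = 0.95
~(D \/ C): Gödel ¬ of 0.95 = 0 (operand ≠ 0)
(~(D \/ C) \/ C) = max(0, 0.87) = 0.87
(A \/ B) = max(0.34, 0.19) = 0.34
((~(D \/ C) \/ C) -> (A \/ B)): 0.87 > 0.34, so result = 0.34
(D \/ ((~(D \/ C) \/ C) -> (A \/ B))) = max(0.95, 0.34) = 0.95
((D \/ ((~(D \/ C) \/ C) -> (A \/ B))) -> C): 0.95 > 0.87, so result = 0.87
(~C -> ((D \/ ((~(D \/ C) \/ C) -> (A \/ B))) -> C)): 0 ≤ 0.87, so result = 1

1.00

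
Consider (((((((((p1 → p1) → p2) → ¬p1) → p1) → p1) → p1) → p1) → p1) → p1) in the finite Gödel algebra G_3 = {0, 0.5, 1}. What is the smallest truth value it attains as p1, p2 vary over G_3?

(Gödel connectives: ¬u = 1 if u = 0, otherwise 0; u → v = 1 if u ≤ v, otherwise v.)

The minimum is attained at p1 = 0.5, p2 = 0.5:
  (p1 → p1): 0.5 ≤ 0.5, so result = 1
  ((p1 → p1) → p2): 1 > 0.5, so result = 0.5
  ¬p1: Gödel ¬ of 0.5 = 0 (operand ≠ 0)
  (((p1 → p1) → p2) → ¬p1): 0.5 > 0, so result = 0
  ((((p1 → p1) → p2) → ¬p1) → p1): 0 ≤ 0.5, so result = 1
  (((((p1 → p1) → p2) → ¬p1) → p1) → p1): 1 > 0.5, so result = 0.5
  ((((((p1 → p1) → p2) → ¬p1) → p1) → p1) → p1): 0.5 ≤ 0.5, so result = 1
  (((((((p1 → p1) → p2) → ¬p1) → p1) → p1) → p1) → p1): 1 > 0.5, so result = 0.5
  ((((((((p1 → p1) → p2) → ¬p1) → p1) → p1) → p1) → p1) → p1): 0.5 ≤ 0.5, so result = 1
  (((((((((p1 → p1) → p2) → ¬p1) → p1) → p1) → p1) → p1) → p1) → p1): 1 > 0.5, so result = 0.5
Checking all 9 assignments confirms none give a value below 0.50.

0.50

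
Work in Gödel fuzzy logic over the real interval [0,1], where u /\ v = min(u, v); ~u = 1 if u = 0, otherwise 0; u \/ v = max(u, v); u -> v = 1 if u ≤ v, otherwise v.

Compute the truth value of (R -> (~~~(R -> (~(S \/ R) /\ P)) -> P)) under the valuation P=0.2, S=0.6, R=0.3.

0.20

(S \/ R) = max(0.6, 0.3) = 0.6
~(S \/ R): Gödel ¬ of 0.6 = 0 (operand ≠ 0)
(~(S \/ R) /\ P) = min(0, 0.2) = 0
(R -> (~(S \/ R) /\ P)): 0.3 > 0, so result = 0
~(R -> (~(S \/ R) /\ P)): Gödel ¬ of 0 = 1 (operand is 0)
~~(R -> (~(S \/ R) /\ P)): Gödel ¬ of 1 = 0 (operand ≠ 0)
~~~(R -> (~(S \/ R) /\ P)): Gödel ¬ of 0 = 1 (operand is 0)
(~~~(R -> (~(S \/ R) /\ P)) -> P): 1 > 0.2, so result = 0.2
(R -> (~~~(R -> (~(S \/ R) /\ P)) -> P)): 0.3 > 0.2, so result = 0.2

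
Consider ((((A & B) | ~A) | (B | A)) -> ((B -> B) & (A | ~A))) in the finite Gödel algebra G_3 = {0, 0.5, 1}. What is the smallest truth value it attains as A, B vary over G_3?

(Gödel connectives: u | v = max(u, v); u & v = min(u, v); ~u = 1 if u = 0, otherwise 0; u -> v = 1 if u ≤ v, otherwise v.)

The minimum is attained at A = 0.5, B = 1:
  (A & B) = min(0.5, 1) = 0.5
  ~A: Gödel ¬ of 0.5 = 0 (operand ≠ 0)
  ((A & B) | ~A) = max(0.5, 0) = 0.5
  (B | A) = max(1, 0.5) = 1
  (((A & B) | ~A) | (B | A)) = max(0.5, 1) = 1
  (B -> B): 1 ≤ 1, so result = 1
  ~A: Gödel ¬ of 0.5 = 0 (operand ≠ 0)
  (A | ~A) = max(0.5, 0) = 0.5
  ((B -> B) & (A | ~A)) = min(1, 0.5) = 0.5
  ((((A & B) | ~A) | (B | A)) -> ((B -> B) & (A | ~A))): 1 > 0.5, so result = 0.5
Checking all 9 assignments confirms none give a value below 0.50.

0.50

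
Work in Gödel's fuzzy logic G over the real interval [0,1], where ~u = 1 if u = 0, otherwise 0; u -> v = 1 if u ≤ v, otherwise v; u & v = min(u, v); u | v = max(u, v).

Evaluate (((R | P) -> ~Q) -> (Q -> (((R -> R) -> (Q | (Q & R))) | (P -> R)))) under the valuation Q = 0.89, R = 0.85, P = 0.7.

(R | P) = max(0.85, 0.7) = 0.85
~Q: Gödel ¬ of 0.89 = 0 (operand ≠ 0)
((R | P) -> ~Q): 0.85 > 0, so result = 0
(R -> R): 0.85 ≤ 0.85, so result = 1
(Q & R) = min(0.89, 0.85) = 0.85
(Q | (Q & R)) = max(0.89, 0.85) = 0.89
((R -> R) -> (Q | (Q & R))): 1 > 0.89, so result = 0.89
(P -> R): 0.7 ≤ 0.85, so result = 1
(((R -> R) -> (Q | (Q & R))) | (P -> R)) = max(0.89, 1) = 1
(Q -> (((R -> R) -> (Q | (Q & R))) | (P -> R))): 0.89 ≤ 1, so result = 1
(((R | P) -> ~Q) -> (Q -> (((R -> R) -> (Q | (Q & R))) | (P -> R)))): 0 ≤ 1, so result = 1

1.00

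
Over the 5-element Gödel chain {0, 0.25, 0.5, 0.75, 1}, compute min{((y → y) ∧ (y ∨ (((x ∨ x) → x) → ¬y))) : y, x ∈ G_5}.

0.25

The minimum is attained at y = 0.25, x = 0:
  (y → y): 0.25 ≤ 0.25, so result = 1
  (x ∨ x) = max(0, 0) = 0
  ((x ∨ x) → x): 0 ≤ 0, so result = 1
  ¬y: Gödel ¬ of 0.25 = 0 (operand ≠ 0)
  (((x ∨ x) → x) → ¬y): 1 > 0, so result = 0
  (y ∨ (((x ∨ x) → x) → ¬y)) = max(0.25, 0) = 0.25
  ((y → y) ∧ (y ∨ (((x ∨ x) → x) → ¬y))) = min(1, 0.25) = 0.25
Checking all 25 assignments confirms none give a value below 0.25.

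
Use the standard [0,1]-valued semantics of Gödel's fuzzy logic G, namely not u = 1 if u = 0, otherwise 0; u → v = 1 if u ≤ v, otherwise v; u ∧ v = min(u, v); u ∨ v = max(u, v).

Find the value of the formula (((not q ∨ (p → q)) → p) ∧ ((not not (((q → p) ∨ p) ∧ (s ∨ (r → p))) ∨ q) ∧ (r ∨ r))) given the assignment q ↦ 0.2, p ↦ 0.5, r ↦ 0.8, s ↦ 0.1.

0.80

not q: Gödel ¬ of 0.2 = 0 (operand ≠ 0)
(p → q): 0.5 > 0.2, so result = 0.2
(not q ∨ (p → q)) = max(0, 0.2) = 0.2
((not q ∨ (p → q)) → p): 0.2 ≤ 0.5, so result = 1
(q → p): 0.2 ≤ 0.5, so result = 1
((q → p) ∨ p) = max(1, 0.5) = 1
(r → p): 0.8 > 0.5, so result = 0.5
(s ∨ (r → p)) = max(0.1, 0.5) = 0.5
(((q → p) ∨ p) ∧ (s ∨ (r → p))) = min(1, 0.5) = 0.5
not (((q → p) ∨ p) ∧ (s ∨ (r → p))): Gödel ¬ of 0.5 = 0 (operand ≠ 0)
not not (((q → p) ∨ p) ∧ (s ∨ (r → p))): Gödel ¬ of 0 = 1 (operand is 0)
(not not (((q → p) ∨ p) ∧ (s ∨ (r → p))) ∨ q) = max(1, 0.2) = 1
(r ∨ r) = max(0.8, 0.8) = 0.8
((not not (((q → p) ∨ p) ∧ (s ∨ (r → p))) ∨ q) ∧ (r ∨ r)) = min(1, 0.8) = 0.8
(((not q ∨ (p → q)) → p) ∧ ((not not (((q → p) ∨ p) ∧ (s ∨ (r → p))) ∨ q) ∧ (r ∨ r))) = min(1, 0.8) = 0.8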